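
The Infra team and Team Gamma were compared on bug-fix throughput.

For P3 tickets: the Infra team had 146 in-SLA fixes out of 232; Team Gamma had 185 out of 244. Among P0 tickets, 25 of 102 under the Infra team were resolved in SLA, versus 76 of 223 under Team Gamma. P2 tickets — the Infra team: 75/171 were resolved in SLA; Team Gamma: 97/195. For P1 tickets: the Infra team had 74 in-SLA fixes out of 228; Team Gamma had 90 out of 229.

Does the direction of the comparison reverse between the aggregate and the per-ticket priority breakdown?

No

P3: the Infra team 146/232 = 62.9%, Team Gamma 185/244 = 75.8% → Team Gamma
P0: the Infra team 25/102 = 24.5%, Team Gamma 76/223 = 34.1% → Team Gamma
P2: the Infra team 75/171 = 43.9%, Team Gamma 97/195 = 49.7% → Team Gamma
P1: the Infra team 74/228 = 32.5%, Team Gamma 90/229 = 39.3% → Team Gamma
Overall: the Infra team 320/733 = 43.7%, Team Gamma 448/891 = 50.3% → Team Gamma
Team Gamma wins overall and in every ticket group — no reversal.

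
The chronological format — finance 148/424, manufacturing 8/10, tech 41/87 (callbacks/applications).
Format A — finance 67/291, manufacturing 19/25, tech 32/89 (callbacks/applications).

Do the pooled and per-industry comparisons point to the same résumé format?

Yes

Finance: the chronological format 148/424 = 34.9%, Format A 67/291 = 23.0% → the chronological format
Manufacturing: the chronological format 8/10 = 80.0%, Format A 19/25 = 76.0% → the chronological format
Tech: the chronological format 41/87 = 47.1%, Format A 32/89 = 36.0% → the chronological format
Overall: the chronological format 197/521 = 37.8%, Format A 118/405 = 29.1% → the chronological format
The chronological format wins overall and in every industry group — no reversal.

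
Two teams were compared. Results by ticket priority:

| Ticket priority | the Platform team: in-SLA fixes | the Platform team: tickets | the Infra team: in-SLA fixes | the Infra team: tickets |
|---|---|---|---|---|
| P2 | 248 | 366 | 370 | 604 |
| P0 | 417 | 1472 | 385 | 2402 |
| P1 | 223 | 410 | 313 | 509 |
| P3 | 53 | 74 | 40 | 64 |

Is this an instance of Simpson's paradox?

P2: the Platform team 248/366 = 67.8%, the Infra team 370/604 = 61.3% → the Platform team
P0: the Platform team 417/1472 = 28.3%, the Infra team 385/2402 = 16.0% → the Platform team
P1: the Platform team 223/410 = 54.4%, the Infra team 313/509 = 61.5% → the Infra team
P3: the Platform team 53/74 = 71.6%, the Infra team 40/64 = 62.5% → the Platform team
Overall: the Platform team 941/2322 = 40.5%, the Infra team 1108/3579 = 31.0% → the Platform team
Neither sweeps: the Platform team wins 3 of 4 groups, the Infra team wins 1. The Platform team wins overall but not every group — no Simpson reversal.

No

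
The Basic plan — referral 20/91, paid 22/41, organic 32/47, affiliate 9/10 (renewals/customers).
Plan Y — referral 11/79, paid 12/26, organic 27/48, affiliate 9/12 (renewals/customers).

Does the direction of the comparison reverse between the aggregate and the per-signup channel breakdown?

No

Referral: the Basic plan 20/91 = 22.0%, Plan Y 11/79 = 13.9% → the Basic plan
Paid: the Basic plan 22/41 = 53.7%, Plan Y 12/26 = 46.2% → the Basic plan
Organic: the Basic plan 32/47 = 68.1%, Plan Y 27/48 = 56.2% → the Basic plan
Affiliate: the Basic plan 9/10 = 90.0%, Plan Y 9/12 = 75.0% → the Basic plan
Overall: the Basic plan 83/189 = 43.9%, Plan Y 59/165 = 35.8% → the Basic plan
The Basic plan wins overall and in every signup group — no reversal.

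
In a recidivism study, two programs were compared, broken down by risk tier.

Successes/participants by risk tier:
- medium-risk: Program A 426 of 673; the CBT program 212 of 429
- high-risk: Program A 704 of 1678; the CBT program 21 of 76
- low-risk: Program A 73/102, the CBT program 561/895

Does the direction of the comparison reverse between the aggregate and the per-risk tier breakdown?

Yes

Medium-risk: Program A 426/673 = 63.3%, the CBT program 212/429 = 49.4% → Program A
High-risk: Program A 704/1678 = 42.0%, the CBT program 21/76 = 27.6% → Program A
Low-risk: Program A 73/102 = 71.6%, the CBT program 561/895 = 62.7% → Program A
Overall: Program A 1203/2453 = 49.0%, the CBT program 794/1400 = 56.7% → the CBT program
Program A wins each risk group but the CBT program wins overall — the comparison reverses. Program A's participants skew toward high-risk, which has a lower base rate.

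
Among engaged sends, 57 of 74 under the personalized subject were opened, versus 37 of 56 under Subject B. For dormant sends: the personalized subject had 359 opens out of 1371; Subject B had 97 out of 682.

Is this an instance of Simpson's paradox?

Engaged: the personalized subject 57/74 = 77.0%, Subject B 37/56 = 66.1% → the personalized subject
Dormant: the personalized subject 359/1371 = 26.2%, Subject B 97/682 = 14.2% → the personalized subject
Overall: the personalized subject 416/1445 = 28.8%, Subject B 134/738 = 18.2% → the personalized subject
The personalized subject wins overall and in every recipient group — no reversal.

No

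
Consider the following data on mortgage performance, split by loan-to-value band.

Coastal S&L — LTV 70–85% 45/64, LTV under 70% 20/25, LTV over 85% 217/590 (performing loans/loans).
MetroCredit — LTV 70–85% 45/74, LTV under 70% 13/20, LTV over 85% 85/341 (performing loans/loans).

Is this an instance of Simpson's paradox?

LTV 70–85%: Coastal S&L 45/64 = 70.3%, MetroCredit 45/74 = 60.8% → Coastal S&L
LTV under 70%: Coastal S&L 20/25 = 80.0%, MetroCredit 13/20 = 65.0% → Coastal S&L
LTV over 85%: Coastal S&L 217/590 = 36.8%, MetroCredit 85/341 = 24.9% → Coastal S&L
Overall: Coastal S&L 282/679 = 41.5%, MetroCredit 143/435 = 32.9% → Coastal S&L
Coastal S&L wins overall and in every loan-to-value group — no reversal.

No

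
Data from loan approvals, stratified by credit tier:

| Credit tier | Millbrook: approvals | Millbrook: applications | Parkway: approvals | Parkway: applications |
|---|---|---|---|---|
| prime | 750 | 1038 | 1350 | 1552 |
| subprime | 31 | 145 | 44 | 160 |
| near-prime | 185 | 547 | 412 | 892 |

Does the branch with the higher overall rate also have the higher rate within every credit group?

Yes

Prime: Millbrook 750/1038 = 72.3%, Parkway 1350/1552 = 87.0% → Parkway
Subprime: Millbrook 31/145 = 21.4%, Parkway 44/160 = 27.5% → Parkway
Near-prime: Millbrook 185/547 = 33.8%, Parkway 412/892 = 46.2% → Parkway
Overall: Millbrook 966/1730 = 55.8%, Parkway 1806/2604 = 69.4% → Parkway
Parkway wins overall and in every credit group — no reversal.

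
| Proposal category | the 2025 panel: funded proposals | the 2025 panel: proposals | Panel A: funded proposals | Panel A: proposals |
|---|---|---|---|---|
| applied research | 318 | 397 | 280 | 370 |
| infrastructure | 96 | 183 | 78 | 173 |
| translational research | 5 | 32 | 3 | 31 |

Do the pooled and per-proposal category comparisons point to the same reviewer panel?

Yes

Applied research: the 2025 panel 318/397 = 80.1%, Panel A 280/370 = 75.7% → the 2025 panel
Infrastructure: the 2025 panel 96/183 = 52.5%, Panel A 78/173 = 45.1% → the 2025 panel
Translational research: the 2025 panel 5/32 = 15.6%, Panel A 3/31 = 9.7% → the 2025 panel
Overall: the 2025 panel 419/612 = 68.5%, Panel A 361/574 = 62.9% → the 2025 panel
The 2025 panel wins overall and in every proposal group — no reversal.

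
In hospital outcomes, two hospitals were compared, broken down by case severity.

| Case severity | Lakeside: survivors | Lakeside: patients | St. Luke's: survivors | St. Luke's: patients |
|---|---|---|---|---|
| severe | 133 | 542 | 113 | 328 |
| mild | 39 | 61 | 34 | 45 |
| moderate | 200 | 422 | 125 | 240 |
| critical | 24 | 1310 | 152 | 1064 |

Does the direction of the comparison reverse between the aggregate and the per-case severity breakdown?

No

Severe: Lakeside 133/542 = 24.5%, St. Luke's 113/328 = 34.5% → St. Luke's
Mild: Lakeside 39/61 = 63.9%, St. Luke's 34/45 = 75.6% → St. Luke's
Moderate: Lakeside 200/422 = 47.4%, St. Luke's 125/240 = 52.1% → St. Luke's
Critical: Lakeside 24/1310 = 1.8%, St. Luke's 152/1064 = 14.3% → St. Luke's
Overall: Lakeside 396/2335 = 17.0%, St. Luke's 424/1677 = 25.3% → St. Luke's
St. Luke's wins overall and in every case group — no reversal.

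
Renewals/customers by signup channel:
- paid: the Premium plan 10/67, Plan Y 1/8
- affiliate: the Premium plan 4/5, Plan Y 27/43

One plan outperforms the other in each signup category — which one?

Paid: the Premium plan 10/67 = 14.9%, Plan Y 1/8 = 12.5% → the Premium plan
Affiliate: the Premium plan 4/5 = 80.0%, Plan Y 27/43 = 62.8% → the Premium plan
The Premium plan has the higher rate in both groups.

the Premium plan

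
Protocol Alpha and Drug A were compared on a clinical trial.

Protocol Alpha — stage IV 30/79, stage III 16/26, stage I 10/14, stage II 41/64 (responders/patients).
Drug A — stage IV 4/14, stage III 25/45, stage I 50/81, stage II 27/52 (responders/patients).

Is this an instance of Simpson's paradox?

Stage IV: Protocol Alpha 30/79 = 38.0%, Drug A 4/14 = 28.6% → Protocol Alpha
Stage III: Protocol Alpha 16/26 = 61.5%, Drug A 25/45 = 55.6% → Protocol Alpha
Stage I: Protocol Alpha 10/14 = 71.4%, Drug A 50/81 = 61.7% → Protocol Alpha
Stage II: Protocol Alpha 41/64 = 64.1%, Drug A 27/52 = 51.9% → Protocol Alpha
Overall: Protocol Alpha 97/183 = 53.0%, Drug A 106/192 = 55.2% → Drug A
Protocol Alpha wins each disease group but Drug A wins overall — the comparison reverses. Protocol Alpha's patients skew toward stage IV, which has a lower base rate.

Yes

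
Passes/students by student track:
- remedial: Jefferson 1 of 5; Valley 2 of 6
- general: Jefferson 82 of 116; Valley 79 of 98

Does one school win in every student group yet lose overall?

Remedial: Jefferson 1/5 = 20.0%, Valley 2/6 = 33.3% → Valley
General: Jefferson 82/116 = 70.7%, Valley 79/98 = 80.6% → Valley
Overall: Jefferson 83/121 = 68.6%, Valley 81/104 = 77.9% → Valley
Valley wins overall and in every student group — no reversal.

No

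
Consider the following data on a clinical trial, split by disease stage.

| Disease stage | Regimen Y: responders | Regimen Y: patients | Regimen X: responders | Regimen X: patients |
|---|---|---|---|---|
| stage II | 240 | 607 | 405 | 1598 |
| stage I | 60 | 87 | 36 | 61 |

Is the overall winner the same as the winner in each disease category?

Stage II: Regimen Y 240/607 = 39.5%, Regimen X 405/1598 = 25.3% → Regimen Y
Stage I: Regimen Y 60/87 = 69.0%, Regimen X 36/61 = 59.0% → Regimen Y
Overall: Regimen Y 300/694 = 43.2%, Regimen X 441/1659 = 26.6% → Regimen Y
Regimen Y wins overall and in every disease group — no reversal.

Yes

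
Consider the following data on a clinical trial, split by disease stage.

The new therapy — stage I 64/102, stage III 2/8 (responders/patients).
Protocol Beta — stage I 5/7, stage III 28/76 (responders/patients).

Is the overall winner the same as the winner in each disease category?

Stage I: the new therapy 64/102 = 62.7%, Protocol Beta 5/7 = 71.4% → Protocol Beta
Stage III: the new therapy 2/8 = 25.0%, Protocol Beta 28/76 = 36.8% → Protocol Beta
Overall: the new therapy 66/110 = 60.0%, Protocol Beta 33/83 = 39.8% → the new therapy
Protocol Beta wins each disease group but the new therapy wins overall — the comparison reverses. Protocol Beta's patients skew toward stage III, which has a lower base rate.

No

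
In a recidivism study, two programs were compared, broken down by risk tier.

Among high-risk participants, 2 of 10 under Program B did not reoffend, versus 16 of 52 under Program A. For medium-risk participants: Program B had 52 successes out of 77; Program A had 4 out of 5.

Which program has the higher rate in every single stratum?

Program A

High-risk: Program B 2/10 = 20.0%, Program A 16/52 = 30.8% → Program A
Medium-risk: Program B 52/77 = 67.5%, Program A 4/5 = 80.0% → Program A
Program A has the higher rate in both groups.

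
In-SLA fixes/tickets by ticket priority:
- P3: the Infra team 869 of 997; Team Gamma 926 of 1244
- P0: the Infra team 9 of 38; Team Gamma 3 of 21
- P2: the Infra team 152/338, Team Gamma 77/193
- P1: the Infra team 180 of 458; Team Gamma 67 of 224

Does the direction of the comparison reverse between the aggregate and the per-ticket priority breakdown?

No

P3: the Infra team 869/997 = 87.2%, Team Gamma 926/1244 = 74.4% → the Infra team
P0: the Infra team 9/38 = 23.7%, Team Gamma 3/21 = 14.3% → the Infra team
P2: the Infra team 152/338 = 45.0%, Team Gamma 77/193 = 39.9% → the Infra team
P1: the Infra team 180/458 = 39.3%, Team Gamma 67/224 = 29.9% → the Infra team
Overall: the Infra team 1210/1831 = 66.1%, Team Gamma 1073/1682 = 63.8% → the Infra team
The Infra team wins overall and in every ticket group — no reversal.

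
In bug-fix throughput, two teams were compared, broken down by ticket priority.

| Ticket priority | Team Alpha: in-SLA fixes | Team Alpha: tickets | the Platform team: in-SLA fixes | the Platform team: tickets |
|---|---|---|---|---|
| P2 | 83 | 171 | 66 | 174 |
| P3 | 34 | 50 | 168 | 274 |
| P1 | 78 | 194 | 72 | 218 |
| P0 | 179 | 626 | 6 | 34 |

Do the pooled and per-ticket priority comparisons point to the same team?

No

P2: Team Alpha 83/171 = 48.5%, the Platform team 66/174 = 37.9% → Team Alpha
P3: Team Alpha 34/50 = 68.0%, the Platform team 168/274 = 61.3% → Team Alpha
P1: Team Alpha 78/194 = 40.2%, the Platform team 72/218 = 33.0% → Team Alpha
P0: Team Alpha 179/626 = 28.6%, the Platform team 6/34 = 17.6% → Team Alpha
Overall: Team Alpha 374/1041 = 35.9%, the Platform team 312/700 = 44.6% → the Platform team
Team Alpha wins each ticket group but the Platform team wins overall — the comparison reverses. Team Alpha's tickets skew toward P0, which has a lower base rate.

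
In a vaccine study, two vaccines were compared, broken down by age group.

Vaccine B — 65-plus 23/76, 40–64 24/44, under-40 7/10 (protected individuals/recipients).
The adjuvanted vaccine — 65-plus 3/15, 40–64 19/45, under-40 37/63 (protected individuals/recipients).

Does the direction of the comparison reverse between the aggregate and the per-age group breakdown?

65-plus: Vaccine B 23/76 = 30.3%, the adjuvanted vaccine 3/15 = 20.0% → Vaccine B
40–64: Vaccine B 24/44 = 54.5%, the adjuvanted vaccine 19/45 = 42.2% → Vaccine B
Under-40: Vaccine B 7/10 = 70.0%, the adjuvanted vaccine 37/63 = 58.7% → Vaccine B
Overall: Vaccine B 54/130 = 41.5%, the adjuvanted vaccine 59/123 = 48.0% → the adjuvanted vaccine
Vaccine B wins each age group but the adjuvanted vaccine wins overall — the comparison reverses. Vaccine B's recipients skew toward 65-plus, which has a lower base rate.

Yes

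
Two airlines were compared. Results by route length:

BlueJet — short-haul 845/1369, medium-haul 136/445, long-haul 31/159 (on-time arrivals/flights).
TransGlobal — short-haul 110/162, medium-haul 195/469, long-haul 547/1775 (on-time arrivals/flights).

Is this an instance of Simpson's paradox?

Short-haul: BlueJet 845/1369 = 61.7%, TransGlobal 110/162 = 67.9% → TransGlobal
Medium-haul: BlueJet 136/445 = 30.6%, TransGlobal 195/469 = 41.6% → TransGlobal
Long-haul: BlueJet 31/159 = 19.5%, TransGlobal 547/1775 = 30.8% → TransGlobal
Overall: BlueJet 1012/1973 = 51.3%, TransGlobal 852/2406 = 35.4% → BlueJet
TransGlobal wins each route group but BlueJet wins overall — the comparison reverses. TransGlobal's flights skew toward long-haul, which has a lower base rate.

Yes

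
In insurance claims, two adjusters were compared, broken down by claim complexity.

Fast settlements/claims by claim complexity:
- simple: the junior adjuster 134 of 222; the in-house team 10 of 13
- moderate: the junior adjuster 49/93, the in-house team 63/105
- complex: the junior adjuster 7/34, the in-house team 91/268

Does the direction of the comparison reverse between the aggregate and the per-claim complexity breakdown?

Simple: the junior adjuster 134/222 = 60.4%, the in-house team 10/13 = 76.9% → the in-house team
Moderate: the junior adjuster 49/93 = 52.7%, the in-house team 63/105 = 60.0% → the in-house team
Complex: the junior adjuster 7/34 = 20.6%, the in-house team 91/268 = 34.0% → the in-house team
Overall: the junior adjuster 190/349 = 54.4%, the in-house team 164/386 = 42.5% → the junior adjuster
The in-house team wins each claim group but the junior adjuster wins overall — the comparison reverses. The in-house team's claims skew toward complex, which has a lower base rate.

Yes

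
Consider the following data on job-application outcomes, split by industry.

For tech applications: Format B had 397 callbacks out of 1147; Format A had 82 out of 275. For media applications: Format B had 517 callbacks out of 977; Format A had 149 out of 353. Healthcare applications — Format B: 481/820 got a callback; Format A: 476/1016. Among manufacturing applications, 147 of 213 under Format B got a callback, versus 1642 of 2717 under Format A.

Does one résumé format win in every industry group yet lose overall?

Tech: Format B 397/1147 = 34.6%, Format A 82/275 = 29.8% → Format B
Media: Format B 517/977 = 52.9%, Format A 149/353 = 42.2% → Format B
Healthcare: Format B 481/820 = 58.7%, Format A 476/1016 = 46.9% → Format B
Manufacturing: Format B 147/213 = 69.0%, Format A 1642/2717 = 60.4% → Format B
Overall: Format B 1542/3157 = 48.8%, Format A 2349/4361 = 53.9% → Format A
Format B wins each industry group but Format A wins overall — the comparison reverses. Format B's applications skew toward tech, which has a lower base rate.

Yes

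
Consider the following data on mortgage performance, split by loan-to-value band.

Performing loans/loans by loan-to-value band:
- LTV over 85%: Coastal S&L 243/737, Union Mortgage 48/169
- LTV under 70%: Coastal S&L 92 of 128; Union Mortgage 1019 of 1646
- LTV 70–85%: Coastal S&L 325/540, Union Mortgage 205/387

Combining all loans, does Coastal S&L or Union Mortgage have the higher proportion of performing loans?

Union Mortgage

LTV over 85%: Coastal S&L 243/737 = 33.0%, Union Mortgage 48/169 = 28.4% → Coastal S&L
LTV under 70%: Coastal S&L 92/128 = 71.9%, Union Mortgage 1019/1646 = 61.9% → Coastal S&L
LTV 70–85%: Coastal S&L 325/540 = 60.2%, Union Mortgage 205/387 = 53.0% → Coastal S&L
Overall: Coastal S&L 660/1405 = 47.0%, Union Mortgage 1272/2202 = 57.8% → Union Mortgage
(Coastal S&L wins every loan-to-value group but Union Mortgage wins overall — Coastal S&L's loans skew toward the low-rate LTV over 85% group.)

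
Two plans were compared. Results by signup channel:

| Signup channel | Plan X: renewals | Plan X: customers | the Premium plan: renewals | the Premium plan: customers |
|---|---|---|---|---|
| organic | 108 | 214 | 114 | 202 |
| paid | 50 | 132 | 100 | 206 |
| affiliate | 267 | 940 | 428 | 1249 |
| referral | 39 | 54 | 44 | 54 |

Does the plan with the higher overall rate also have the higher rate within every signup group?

Organic: Plan X 108/214 = 50.5%, the Premium plan 114/202 = 56.4% → the Premium plan
Paid: Plan X 50/132 = 37.9%, the Premium plan 100/206 = 48.5% → the Premium plan
Affiliate: Plan X 267/940 = 28.4%, the Premium plan 428/1249 = 34.3% → the Premium plan
Referral: Plan X 39/54 = 72.2%, the Premium plan 44/54 = 81.5% → the Premium plan
Overall: Plan X 464/1340 = 34.6%, the Premium plan 686/1711 = 40.1% → the Premium plan
The Premium plan wins overall and in every signup group — no reversal.

Yes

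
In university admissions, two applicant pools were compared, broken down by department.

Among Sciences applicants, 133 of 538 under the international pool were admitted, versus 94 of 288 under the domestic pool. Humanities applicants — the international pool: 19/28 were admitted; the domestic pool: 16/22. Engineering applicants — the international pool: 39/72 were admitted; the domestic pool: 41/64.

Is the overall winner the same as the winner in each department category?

Sciences: the international pool 133/538 = 24.7%, the domestic pool 94/288 = 32.6% → the domestic pool
Humanities: the international pool 19/28 = 67.9%, the domestic pool 16/22 = 72.7% → the domestic pool
Engineering: the international pool 39/72 = 54.2%, the domestic pool 41/64 = 64.1% → the domestic pool
Overall: the international pool 191/638 = 29.9%, the domestic pool 151/374 = 40.4% → the domestic pool
The domestic pool wins overall and in every department group — no reversal.

Yes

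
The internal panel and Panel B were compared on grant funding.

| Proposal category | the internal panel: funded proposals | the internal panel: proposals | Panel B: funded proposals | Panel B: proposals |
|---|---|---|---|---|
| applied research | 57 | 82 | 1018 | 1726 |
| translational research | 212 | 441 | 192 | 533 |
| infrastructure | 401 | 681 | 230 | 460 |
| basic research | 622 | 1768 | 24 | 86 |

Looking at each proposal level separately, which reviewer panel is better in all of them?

Applied research: the internal panel 57/82 = 69.5%, Panel B 1018/1726 = 59.0% → the internal panel
Translational research: the internal panel 212/441 = 48.1%, Panel B 192/533 = 36.0% → the internal panel
Infrastructure: the internal panel 401/681 = 58.9%, Panel B 230/460 = 50.0% → the internal panel
Basic research: the internal panel 622/1768 = 35.2%, Panel B 24/86 = 27.9% → the internal panel
The internal panel has the higher rate in all 4 groups.

the internal panel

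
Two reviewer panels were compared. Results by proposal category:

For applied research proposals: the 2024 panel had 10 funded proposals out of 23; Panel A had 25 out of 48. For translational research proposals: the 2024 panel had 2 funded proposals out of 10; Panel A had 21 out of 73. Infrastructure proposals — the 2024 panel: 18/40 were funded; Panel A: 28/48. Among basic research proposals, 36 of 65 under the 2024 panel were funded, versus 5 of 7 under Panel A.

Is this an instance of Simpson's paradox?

Yes

Applied research: the 2024 panel 10/23 = 43.5%, Panel A 25/48 = 52.1% → Panel A
Translational research: the 2024 panel 2/10 = 20.0%, Panel A 21/73 = 28.8% → Panel A
Infrastructure: the 2024 panel 18/40 = 45.0%, Panel A 28/48 = 58.3% → Panel A
Basic research: the 2024 panel 36/65 = 55.4%, Panel A 5/7 = 71.4% → Panel A
Overall: the 2024 panel 66/138 = 47.8%, Panel A 79/176 = 44.9% → the 2024 panel
Panel A wins each proposal group but the 2024 panel wins overall — the comparison reverses. Panel A's proposals skew toward translational research, which has a lower base rate.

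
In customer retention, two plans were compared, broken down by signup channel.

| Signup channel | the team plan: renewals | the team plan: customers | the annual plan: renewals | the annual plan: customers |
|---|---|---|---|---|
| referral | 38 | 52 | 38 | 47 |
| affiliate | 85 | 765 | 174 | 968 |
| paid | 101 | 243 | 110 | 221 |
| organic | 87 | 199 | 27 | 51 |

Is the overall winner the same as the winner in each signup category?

Yes

Referral: the team plan 38/52 = 73.1%, the annual plan 38/47 = 80.9% → the annual plan
Affiliate: the team plan 85/765 = 11.1%, the annual plan 174/968 = 18.0% → the annual plan
Paid: the team plan 101/243 = 41.6%, the annual plan 110/221 = 49.8% → the annual plan
Organic: the team plan 87/199 = 43.7%, the annual plan 27/51 = 52.9% → the annual plan
Overall: the team plan 311/1259 = 24.7%, the annual plan 349/1287 = 27.1% → the annual plan
The annual plan wins overall and in every signup group — no reversal.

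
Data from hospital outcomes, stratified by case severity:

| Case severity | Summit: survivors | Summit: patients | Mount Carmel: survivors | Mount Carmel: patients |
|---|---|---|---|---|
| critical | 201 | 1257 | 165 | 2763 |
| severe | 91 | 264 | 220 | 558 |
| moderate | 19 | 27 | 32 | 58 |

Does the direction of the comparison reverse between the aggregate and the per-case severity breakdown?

Critical: Summit 201/1257 = 16.0%, Mount Carmel 165/2763 = 6.0% → Summit
Severe: Summit 91/264 = 34.5%, Mount Carmel 220/558 = 39.4% → Mount Carmel
Moderate: Summit 19/27 = 70.4%, Mount Carmel 32/58 = 55.2% → Summit
Overall: Summit 311/1548 = 20.1%, Mount Carmel 417/3379 = 12.3% → Summit
Neither sweeps: Summit wins 2 of 3 groups, Mount Carmel wins 1. Summit wins overall but not every group — no Simpson reversal.

No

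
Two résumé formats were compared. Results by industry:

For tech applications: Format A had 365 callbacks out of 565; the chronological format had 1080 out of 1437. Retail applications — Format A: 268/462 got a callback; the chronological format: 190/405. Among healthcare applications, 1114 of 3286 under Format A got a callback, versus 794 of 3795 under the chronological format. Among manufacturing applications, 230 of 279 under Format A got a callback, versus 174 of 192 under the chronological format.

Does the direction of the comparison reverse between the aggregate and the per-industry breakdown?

No

Tech: Format A 365/565 = 64.6%, the chronological format 1080/1437 = 75.2% → the chronological format
Retail: Format A 268/462 = 58.0%, the chronological format 190/405 = 46.9% → Format A
Healthcare: Format A 1114/3286 = 33.9%, the chronological format 794/3795 = 20.9% → Format A
Manufacturing: Format A 230/279 = 82.4%, the chronological format 174/192 = 90.6% → the chronological format
Overall: Format A 1977/4592 = 43.1%, the chronological format 2238/5829 = 38.4% → Format A
Neither sweeps: Format A wins 2 of 4 groups, the chronological format wins 2. Format A wins overall but not every group — no Simpson reversal.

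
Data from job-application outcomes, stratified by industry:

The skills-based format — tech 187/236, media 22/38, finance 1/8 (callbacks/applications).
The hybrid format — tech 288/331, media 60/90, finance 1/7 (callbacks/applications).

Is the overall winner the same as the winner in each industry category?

Yes

Tech: the skills-based format 187/236 = 79.2%, the hybrid format 288/331 = 87.0% → the hybrid format
Media: the skills-based format 22/38 = 57.9%, the hybrid format 60/90 = 66.7% → the hybrid format
Finance: the skills-based format 1/8 = 12.5%, the hybrid format 1/7 = 14.3% → the hybrid format
Overall: the skills-based format 210/282 = 74.5%, the hybrid format 349/428 = 81.5% → the hybrid format
The hybrid format wins overall and in every industry group — no reversal.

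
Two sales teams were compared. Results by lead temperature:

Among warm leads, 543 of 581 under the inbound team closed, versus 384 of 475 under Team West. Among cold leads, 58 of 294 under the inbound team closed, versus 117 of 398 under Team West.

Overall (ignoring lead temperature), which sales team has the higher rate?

Warm: the inbound team 543/581 = 93.5%, Team West 384/475 = 80.8% → the inbound team
Cold: the inbound team 58/294 = 19.7%, Team West 117/398 = 29.4% → Team West
Overall: the inbound team 601/875 = 68.7%, Team West 501/873 = 57.4% → the inbound team
(Neither sweeps every lead group, but the inbound team has the higher pooled rate.)

the inbound team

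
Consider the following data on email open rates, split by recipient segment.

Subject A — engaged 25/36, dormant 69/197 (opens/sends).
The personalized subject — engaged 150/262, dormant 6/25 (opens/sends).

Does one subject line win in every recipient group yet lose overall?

Yes

Engaged: Subject A 25/36 = 69.4%, the personalized subject 150/262 = 57.3% → Subject A
Dormant: Subject A 69/197 = 35.0%, the personalized subject 6/25 = 24.0% → Subject A
Overall: Subject A 94/233 = 40.3%, the personalized subject 156/287 = 54.4% → the personalized subject
Subject A wins each recipient group but the personalized subject wins overall — the comparison reverses. Subject A's sends skew toward dormant, which has a lower base rate.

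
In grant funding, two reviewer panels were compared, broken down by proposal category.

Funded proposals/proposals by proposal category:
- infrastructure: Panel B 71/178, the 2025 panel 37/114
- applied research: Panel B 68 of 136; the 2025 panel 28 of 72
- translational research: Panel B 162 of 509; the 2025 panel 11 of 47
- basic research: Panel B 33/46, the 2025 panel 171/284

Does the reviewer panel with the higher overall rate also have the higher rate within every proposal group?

Infrastructure: Panel B 71/178 = 39.9%, the 2025 panel 37/114 = 32.5% → Panel B
Applied research: Panel B 68/136 = 50.0%, the 2025 panel 28/72 = 38.9% → Panel B
Translational research: Panel B 162/509 = 31.8%, the 2025 panel 11/47 = 23.4% → Panel B
Basic research: Panel B 33/46 = 71.7%, the 2025 panel 171/284 = 60.2% → Panel B
Overall: Panel B 334/869 = 38.4%, the 2025 panel 247/517 = 47.8% → the 2025 panel
Panel B wins each proposal group but the 2025 panel wins overall — the comparison reverses. Panel B's proposals skew toward translational research, which has a lower base rate.

No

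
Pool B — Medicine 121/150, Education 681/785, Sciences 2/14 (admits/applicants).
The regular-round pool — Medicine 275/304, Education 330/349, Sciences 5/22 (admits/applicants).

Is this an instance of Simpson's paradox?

No

Medicine: Pool B 121/150 = 80.7%, the regular-round pool 275/304 = 90.5% → the regular-round pool
Education: Pool B 681/785 = 86.8%, the regular-round pool 330/349 = 94.6% → the regular-round pool
Sciences: Pool B 2/14 = 14.3%, the regular-round pool 5/22 = 22.7% → the regular-round pool
Overall: Pool B 804/949 = 84.7%, the regular-round pool 610/675 = 90.4% → the regular-round pool
The regular-round pool wins overall and in every department group — no reversal.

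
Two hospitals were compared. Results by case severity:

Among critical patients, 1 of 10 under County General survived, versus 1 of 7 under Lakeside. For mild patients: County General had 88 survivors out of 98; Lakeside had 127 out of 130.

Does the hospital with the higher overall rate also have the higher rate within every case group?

Critical: County General 1/10 = 10.0%, Lakeside 1/7 = 14.3% → Lakeside
Mild: County General 88/98 = 89.8%, Lakeside 127/130 = 97.7% → Lakeside
Overall: County General 89/108 = 82.4%, Lakeside 128/137 = 93.4% → Lakeside
Lakeside wins overall and in every case group — no reversal.

Yes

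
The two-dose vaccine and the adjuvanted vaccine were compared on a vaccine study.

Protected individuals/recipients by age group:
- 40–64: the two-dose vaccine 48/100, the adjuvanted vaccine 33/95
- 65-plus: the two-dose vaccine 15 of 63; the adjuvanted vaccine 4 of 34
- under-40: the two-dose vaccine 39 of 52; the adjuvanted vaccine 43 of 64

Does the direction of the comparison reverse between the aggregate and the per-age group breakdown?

40–64: the two-dose vaccine 48/100 = 48.0%, the adjuvanted vaccine 33/95 = 34.7% → the two-dose vaccine
65-plus: the two-dose vaccine 15/63 = 23.8%, the adjuvanted vaccine 4/34 = 11.8% → the two-dose vaccine
Under-40: the two-dose vaccine 39/52 = 75.0%, the adjuvanted vaccine 43/64 = 67.2% → the two-dose vaccine
Overall: the two-dose vaccine 102/215 = 47.4%, the adjuvanted vaccine 80/193 = 41.5% → the two-dose vaccine
The two-dose vaccine wins overall and in every age group — no reversal.

No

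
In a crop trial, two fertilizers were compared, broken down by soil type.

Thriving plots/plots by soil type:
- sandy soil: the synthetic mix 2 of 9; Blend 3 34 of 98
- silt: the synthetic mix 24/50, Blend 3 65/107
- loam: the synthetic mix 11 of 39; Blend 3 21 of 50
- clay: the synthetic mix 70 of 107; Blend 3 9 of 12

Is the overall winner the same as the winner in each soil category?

No

Sandy soil: the synthetic mix 2/9 = 22.2%, Blend 3 34/98 = 34.7% → Blend 3
Silt: the synthetic mix 24/50 = 48.0%, Blend 3 65/107 = 60.7% → Blend 3
Loam: the synthetic mix 11/39 = 28.2%, Blend 3 21/50 = 42.0% → Blend 3
Clay: the synthetic mix 70/107 = 65.4%, Blend 3 9/12 = 75.0% → Blend 3
Overall: the synthetic mix 107/205 = 52.2%, Blend 3 129/267 = 48.3% → the synthetic mix
Blend 3 wins each soil group but the synthetic mix wins overall — the comparison reverses. Blend 3's plots skew toward sandy soil, which has a lower base rate.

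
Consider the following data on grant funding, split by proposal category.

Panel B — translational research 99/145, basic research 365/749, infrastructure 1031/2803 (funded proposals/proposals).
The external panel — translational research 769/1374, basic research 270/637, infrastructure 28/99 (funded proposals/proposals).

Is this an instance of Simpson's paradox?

Yes

Translational research: Panel B 99/145 = 68.3%, the external panel 769/1374 = 56.0% → Panel B
Basic research: Panel B 365/749 = 48.7%, the external panel 270/637 = 42.4% → Panel B
Infrastructure: Panel B 1031/2803 = 36.8%, the external panel 28/99 = 28.3% → Panel B
Overall: Panel B 1495/3697 = 40.4%, the external panel 1067/2110 = 50.6% → the external panel
Panel B wins each proposal group but the external panel wins overall — the comparison reverses. Panel B's proposals skew toward infrastructure, which has a lower base rate.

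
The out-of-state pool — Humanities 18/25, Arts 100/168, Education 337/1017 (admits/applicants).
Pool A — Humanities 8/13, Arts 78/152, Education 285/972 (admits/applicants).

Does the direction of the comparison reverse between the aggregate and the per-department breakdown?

Humanities: the out-of-state pool 18/25 = 72.0%, Pool A 8/13 = 61.5% → the out-of-state pool
Arts: the out-of-state pool 100/168 = 59.5%, Pool A 78/152 = 51.3% → the out-of-state pool
Education: the out-of-state pool 337/1017 = 33.1%, Pool A 285/972 = 29.3% → the out-of-state pool
Overall: the out-of-state pool 455/1210 = 37.6%, Pool A 371/1137 = 32.6% → the out-of-state pool
The out-of-state pool wins overall and in every department group — no reversal.

No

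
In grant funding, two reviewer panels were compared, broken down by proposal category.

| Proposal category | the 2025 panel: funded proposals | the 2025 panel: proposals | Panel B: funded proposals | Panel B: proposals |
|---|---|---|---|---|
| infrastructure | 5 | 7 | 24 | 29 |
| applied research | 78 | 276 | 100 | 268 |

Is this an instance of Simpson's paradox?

No

Infrastructure: the 2025 panel 5/7 = 71.4%, Panel B 24/29 = 82.8% → Panel B
Applied research: the 2025 panel 78/276 = 28.3%, Panel B 100/268 = 37.3% → Panel B
Overall: the 2025 panel 83/283 = 29.3%, Panel B 124/297 = 41.8% → Panel B
Panel B wins overall and in every proposal group — no reversal.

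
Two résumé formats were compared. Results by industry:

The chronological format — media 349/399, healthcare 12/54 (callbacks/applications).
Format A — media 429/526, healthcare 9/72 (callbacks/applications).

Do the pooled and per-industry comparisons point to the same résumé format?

Media: the chronological format 349/399 = 87.5%, Format A 429/526 = 81.6% → the chronological format
Healthcare: the chronological format 12/54 = 22.2%, Format A 9/72 = 12.5% → the chronological format
Overall: the chronological format 361/453 = 79.7%, Format A 438/598 = 73.2% → the chronological format
The chronological format wins overall and in every industry group — no reversal.

Yes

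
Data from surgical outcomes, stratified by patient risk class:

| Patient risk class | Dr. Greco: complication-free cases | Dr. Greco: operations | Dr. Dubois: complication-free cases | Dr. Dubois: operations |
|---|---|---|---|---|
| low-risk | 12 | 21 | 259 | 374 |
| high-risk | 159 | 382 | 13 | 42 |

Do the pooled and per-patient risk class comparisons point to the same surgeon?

Low-risk: Dr. Greco 12/21 = 57.1%, Dr. Dubois 259/374 = 69.3% → Dr. Dubois
High-risk: Dr. Greco 159/382 = 41.6%, Dr. Dubois 13/42 = 31.0% → Dr. Greco
Overall: Dr. Greco 171/403 = 42.4%, Dr. Dubois 272/416 = 65.4% → Dr. Dubois
Neither sweeps: Dr. Greco wins 1 of 2 groups, Dr. Dubois wins 1. Dr. Dubois wins overall but not every group — no Simpson reversal.

No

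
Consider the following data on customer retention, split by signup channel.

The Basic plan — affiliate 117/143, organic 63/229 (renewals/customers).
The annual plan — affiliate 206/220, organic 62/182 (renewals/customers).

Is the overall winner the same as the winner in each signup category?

Affiliate: the Basic plan 117/143 = 81.8%, the annual plan 206/220 = 93.6% → the annual plan
Organic: the Basic plan 63/229 = 27.5%, the annual plan 62/182 = 34.1% → the annual plan
Overall: the Basic plan 180/372 = 48.4%, the annual plan 268/402 = 66.7% → the annual plan
The annual plan wins overall and in every signup group — no reversal.

Yes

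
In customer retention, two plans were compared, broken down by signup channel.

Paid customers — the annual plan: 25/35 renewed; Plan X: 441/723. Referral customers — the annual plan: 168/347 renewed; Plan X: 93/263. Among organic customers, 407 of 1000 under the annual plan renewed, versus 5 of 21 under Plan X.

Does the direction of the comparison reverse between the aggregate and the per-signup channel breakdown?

Yes

Paid: the annual plan 25/35 = 71.4%, Plan X 441/723 = 61.0% → the annual plan
Referral: the annual plan 168/347 = 48.4%, Plan X 93/263 = 35.4% → the annual plan
Organic: the annual plan 407/1000 = 40.7%, Plan X 5/21 = 23.8% → the annual plan
Overall: the annual plan 600/1382 = 43.4%, Plan X 539/1007 = 53.5% → Plan X
The annual plan wins each signup group but Plan X wins overall — the comparison reverses. The annual plan's customers skew toward organic, which has a lower base rate.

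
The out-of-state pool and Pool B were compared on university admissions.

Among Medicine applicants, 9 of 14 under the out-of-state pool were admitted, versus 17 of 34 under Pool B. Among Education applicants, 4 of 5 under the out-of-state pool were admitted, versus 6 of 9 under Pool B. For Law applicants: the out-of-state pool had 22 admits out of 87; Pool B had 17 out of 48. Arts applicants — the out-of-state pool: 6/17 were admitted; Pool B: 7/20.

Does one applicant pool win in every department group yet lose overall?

Medicine: the out-of-state pool 9/14 = 64.3%, Pool B 17/34 = 50.0% → the out-of-state pool
Education: the out-of-state pool 4/5 = 80.0%, Pool B 6/9 = 66.7% → the out-of-state pool
Law: the out-of-state pool 22/87 = 25.3%, Pool B 17/48 = 35.4% → Pool B
Arts: the out-of-state pool 6/17 = 35.3%, Pool B 7/20 = 35.0% → the out-of-state pool
Overall: the out-of-state pool 41/123 = 33.3%, Pool B 47/111 = 42.3% → Pool B
Neither sweeps: the out-of-state pool wins 3 of 4 groups, Pool B wins 1. Pool B wins overall but not every group — no Simpson reversal.

No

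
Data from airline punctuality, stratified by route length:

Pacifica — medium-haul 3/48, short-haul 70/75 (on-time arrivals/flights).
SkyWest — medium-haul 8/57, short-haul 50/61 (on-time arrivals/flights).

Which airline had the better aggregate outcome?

Pacifica

Medium-haul: Pacifica 3/48 = 6.2%, SkyWest 8/57 = 14.0% → SkyWest
Short-haul: Pacifica 70/75 = 93.3%, SkyWest 50/61 = 82.0% → Pacifica
Overall: Pacifica 73/123 = 59.3%, SkyWest 58/118 = 49.2% → Pacifica
(Neither sweeps every route group, but Pacifica has the higher pooled rate.)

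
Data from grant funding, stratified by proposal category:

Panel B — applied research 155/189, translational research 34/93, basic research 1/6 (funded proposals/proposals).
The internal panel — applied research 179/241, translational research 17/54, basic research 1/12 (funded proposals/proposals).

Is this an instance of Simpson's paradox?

No

Applied research: Panel B 155/189 = 82.0%, the internal panel 179/241 = 74.3% → Panel B
Translational research: Panel B 34/93 = 36.6%, the internal panel 17/54 = 31.5% → Panel B
Basic research: Panel B 1/6 = 16.7%, the internal panel 1/12 = 8.3% → Panel B
Overall: Panel B 190/288 = 66.0%, the internal panel 197/307 = 64.2% → Panel B
Panel B wins overall and in every proposal group — no reversal.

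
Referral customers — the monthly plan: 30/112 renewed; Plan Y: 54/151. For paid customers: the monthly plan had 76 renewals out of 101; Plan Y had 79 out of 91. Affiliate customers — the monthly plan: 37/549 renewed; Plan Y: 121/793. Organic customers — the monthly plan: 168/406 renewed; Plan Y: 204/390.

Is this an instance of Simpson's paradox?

Referral: the monthly plan 30/112 = 26.8%, Plan Y 54/151 = 35.8% → Plan Y
Paid: the monthly plan 76/101 = 75.2%, Plan Y 79/91 = 86.8% → Plan Y
Affiliate: the monthly plan 37/549 = 6.7%, Plan Y 121/793 = 15.3% → Plan Y
Organic: the monthly plan 168/406 = 41.4%, Plan Y 204/390 = 52.3% → Plan Y
Overall: the monthly plan 311/1168 = 26.6%, Plan Y 458/1425 = 32.1% → Plan Y
Plan Y wins overall and in every signup group — no reversal.

No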